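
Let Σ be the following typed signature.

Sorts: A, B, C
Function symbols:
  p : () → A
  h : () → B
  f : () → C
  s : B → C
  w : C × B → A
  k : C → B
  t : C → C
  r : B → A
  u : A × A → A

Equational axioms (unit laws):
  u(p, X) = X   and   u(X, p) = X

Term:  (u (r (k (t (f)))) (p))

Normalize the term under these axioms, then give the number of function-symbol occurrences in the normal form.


size = 4

1. (u (r (k (t (f)))) (p))  →  (r (k (t (f))))
normal form: (r (k (t (f))))


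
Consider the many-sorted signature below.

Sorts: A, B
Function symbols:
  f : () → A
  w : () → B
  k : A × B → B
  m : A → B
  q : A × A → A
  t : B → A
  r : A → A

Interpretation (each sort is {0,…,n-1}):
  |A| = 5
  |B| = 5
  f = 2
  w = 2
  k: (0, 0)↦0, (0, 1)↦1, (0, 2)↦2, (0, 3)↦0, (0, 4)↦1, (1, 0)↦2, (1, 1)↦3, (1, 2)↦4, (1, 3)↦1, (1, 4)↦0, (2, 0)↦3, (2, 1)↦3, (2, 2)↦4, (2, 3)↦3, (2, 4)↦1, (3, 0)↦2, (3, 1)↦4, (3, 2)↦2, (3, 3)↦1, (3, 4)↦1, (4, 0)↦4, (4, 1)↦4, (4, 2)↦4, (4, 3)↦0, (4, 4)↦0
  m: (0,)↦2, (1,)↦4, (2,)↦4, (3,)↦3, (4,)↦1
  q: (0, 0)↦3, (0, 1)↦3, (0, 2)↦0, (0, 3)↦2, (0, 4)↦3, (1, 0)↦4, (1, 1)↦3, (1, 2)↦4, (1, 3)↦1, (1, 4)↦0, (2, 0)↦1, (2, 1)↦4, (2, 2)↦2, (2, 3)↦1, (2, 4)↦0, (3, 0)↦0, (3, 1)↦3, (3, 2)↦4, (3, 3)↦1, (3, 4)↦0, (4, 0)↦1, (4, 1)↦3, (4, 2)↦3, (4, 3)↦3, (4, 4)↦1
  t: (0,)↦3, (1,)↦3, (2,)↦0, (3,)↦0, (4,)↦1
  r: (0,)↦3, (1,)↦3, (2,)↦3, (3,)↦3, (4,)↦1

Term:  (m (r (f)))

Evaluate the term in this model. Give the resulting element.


  f = 2
  (r (f)) = r(2,) = 3
  (m (r (f))) = m(3,) = 3

value = 3


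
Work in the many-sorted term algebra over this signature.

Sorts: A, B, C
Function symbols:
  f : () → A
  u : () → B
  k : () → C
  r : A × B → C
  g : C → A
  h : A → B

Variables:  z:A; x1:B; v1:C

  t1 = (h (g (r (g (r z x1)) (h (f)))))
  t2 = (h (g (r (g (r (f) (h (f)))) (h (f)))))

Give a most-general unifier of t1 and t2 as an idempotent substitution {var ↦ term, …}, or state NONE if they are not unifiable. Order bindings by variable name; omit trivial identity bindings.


{x1 ↦ (h (f)), z ↦ (f)}


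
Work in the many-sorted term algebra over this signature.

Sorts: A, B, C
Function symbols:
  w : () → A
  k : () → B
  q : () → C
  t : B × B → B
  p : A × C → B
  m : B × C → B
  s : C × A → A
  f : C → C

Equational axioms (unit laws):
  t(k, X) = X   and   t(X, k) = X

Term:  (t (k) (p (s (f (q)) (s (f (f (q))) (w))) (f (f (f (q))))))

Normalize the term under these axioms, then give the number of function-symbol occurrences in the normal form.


1. (t (k) (p (s (f (q)) (s (f (f (q))) (w))) (f (f (f (q))))))  →  (p (s (f (q)) (s (f (f (q))) (w))) (f (f (f (q)))))
normal form: (p (s (f (q)) (s (f (f (q))) (w))) (f (f (f (q)))))

size = 13


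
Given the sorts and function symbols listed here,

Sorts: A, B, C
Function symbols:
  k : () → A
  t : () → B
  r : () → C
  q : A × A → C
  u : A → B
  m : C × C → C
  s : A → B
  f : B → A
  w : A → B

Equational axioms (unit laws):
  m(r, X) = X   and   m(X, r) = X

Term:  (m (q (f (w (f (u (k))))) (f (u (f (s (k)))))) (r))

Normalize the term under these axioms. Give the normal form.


1. (m (q (f (w (f (u (k))))) (f (u (f (s (k)))))) (r))  →  (q (f (w (f (u (k))))) (f (u (f (s (k))))))

normal form = (q (f (w (f (u (k))))) (f (u (f (s (k))))))


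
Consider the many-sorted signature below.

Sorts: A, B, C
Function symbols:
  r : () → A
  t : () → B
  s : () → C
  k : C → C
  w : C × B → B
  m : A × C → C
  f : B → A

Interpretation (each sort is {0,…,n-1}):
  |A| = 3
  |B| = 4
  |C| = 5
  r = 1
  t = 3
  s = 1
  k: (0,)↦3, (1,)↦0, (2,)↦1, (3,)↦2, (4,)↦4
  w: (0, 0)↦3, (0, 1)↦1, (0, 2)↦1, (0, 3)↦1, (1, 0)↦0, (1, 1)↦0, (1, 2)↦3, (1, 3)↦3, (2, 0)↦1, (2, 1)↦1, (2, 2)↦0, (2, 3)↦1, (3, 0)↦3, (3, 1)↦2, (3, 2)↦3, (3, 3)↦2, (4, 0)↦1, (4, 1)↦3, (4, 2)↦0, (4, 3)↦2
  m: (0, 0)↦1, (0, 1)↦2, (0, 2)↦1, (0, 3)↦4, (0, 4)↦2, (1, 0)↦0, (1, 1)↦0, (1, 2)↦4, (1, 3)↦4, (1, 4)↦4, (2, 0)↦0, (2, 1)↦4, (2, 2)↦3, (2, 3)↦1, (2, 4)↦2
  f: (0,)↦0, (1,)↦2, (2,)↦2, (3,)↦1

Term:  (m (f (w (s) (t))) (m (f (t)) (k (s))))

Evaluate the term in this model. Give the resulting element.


value = 0

  s = 1
  t = 3
  (w (s) (t)) = w(1, 3) = 3
  (f (w (s) (t))) = f(3,) = 1
  t = 3
  (f (t)) = f(3,) = 1
  s = 1
  (k (s)) = k(1,) = 0
  (m (f (t)) (k (s))) = m(1, 0) = 0
  (m (f (w (s) (t))) (m (f (t)) (k (s)))) = m(1, 0) = 0


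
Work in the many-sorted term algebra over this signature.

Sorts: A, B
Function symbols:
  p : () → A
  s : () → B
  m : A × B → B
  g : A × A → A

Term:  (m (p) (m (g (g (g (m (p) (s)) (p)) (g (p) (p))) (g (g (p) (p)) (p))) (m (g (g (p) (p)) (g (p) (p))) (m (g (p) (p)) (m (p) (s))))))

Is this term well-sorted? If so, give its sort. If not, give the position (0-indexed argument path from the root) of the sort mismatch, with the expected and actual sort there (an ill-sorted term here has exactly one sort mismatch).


  (p) : A
            (p) : A
            (s) : B
          (m (p) (s)) : B
          (p) : A
        (g (m (p) (s)) (p)) : ✗ arg 0 at [1, 0, 0, 0, 0] has sort B, expected A
          (p) : A
          (p) : A
        (g (p) (p)) : A
          (p) : A
          (p) : A
        (g (p) (p)) : A
        (p) : A
      (g (g (p) (p)) (p)) : A
          (p) : A
          (p) : A
        (g (p) (p)) : A
          (p) : A
          (p) : A
        (g (p) (p)) : A
      (g (g (p) (p)) (g (p) (p))) : A
          (p) : A
          (p) : A
        (g (p) (p)) : A
          (p) : A
          (s) : B
        (m (p) (s)) : B
      (m (g (p) (p)) (m (p) (s))) : B
    (m (g (g (p) (p)) (g (p) (p))) (m (g (p) (p)) (m (p) (s)))) : B

ill-sorted at position [1, 0, 0, 0, 0]: expected A, got B


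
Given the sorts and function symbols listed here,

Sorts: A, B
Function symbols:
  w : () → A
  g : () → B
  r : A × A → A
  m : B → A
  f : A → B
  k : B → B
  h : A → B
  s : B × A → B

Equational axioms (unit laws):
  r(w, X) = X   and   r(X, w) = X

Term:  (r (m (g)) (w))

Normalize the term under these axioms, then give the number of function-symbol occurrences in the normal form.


size = 2

1. (r (m (g)) (w))  →  (m (g))
normal form: (m (g))


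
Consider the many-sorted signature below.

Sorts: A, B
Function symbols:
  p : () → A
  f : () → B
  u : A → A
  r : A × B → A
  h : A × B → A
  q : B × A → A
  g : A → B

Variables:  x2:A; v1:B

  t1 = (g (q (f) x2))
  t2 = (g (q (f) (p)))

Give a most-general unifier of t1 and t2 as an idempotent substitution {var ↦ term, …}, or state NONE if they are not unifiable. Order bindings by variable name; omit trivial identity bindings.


{x2 ↦ (p)}


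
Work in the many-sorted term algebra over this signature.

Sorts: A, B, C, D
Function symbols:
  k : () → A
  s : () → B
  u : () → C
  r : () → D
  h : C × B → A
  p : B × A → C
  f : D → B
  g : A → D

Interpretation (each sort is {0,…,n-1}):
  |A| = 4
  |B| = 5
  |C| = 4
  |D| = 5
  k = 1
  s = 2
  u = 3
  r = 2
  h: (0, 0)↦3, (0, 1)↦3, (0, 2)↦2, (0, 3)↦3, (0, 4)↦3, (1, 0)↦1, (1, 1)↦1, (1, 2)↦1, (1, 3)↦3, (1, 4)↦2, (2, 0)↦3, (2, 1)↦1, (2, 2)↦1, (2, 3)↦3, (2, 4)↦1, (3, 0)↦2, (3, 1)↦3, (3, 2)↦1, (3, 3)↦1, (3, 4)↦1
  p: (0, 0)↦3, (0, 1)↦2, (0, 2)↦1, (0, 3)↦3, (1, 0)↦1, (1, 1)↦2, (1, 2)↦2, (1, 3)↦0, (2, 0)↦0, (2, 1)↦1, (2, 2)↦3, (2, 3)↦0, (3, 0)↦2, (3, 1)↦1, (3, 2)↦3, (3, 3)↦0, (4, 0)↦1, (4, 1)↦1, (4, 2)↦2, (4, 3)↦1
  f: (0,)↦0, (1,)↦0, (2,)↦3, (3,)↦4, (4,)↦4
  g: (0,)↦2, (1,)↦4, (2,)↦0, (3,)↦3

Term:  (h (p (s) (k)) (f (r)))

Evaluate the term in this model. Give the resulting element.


value = 3

  s = 2
  k = 1
  (p (s) (k)) = p(2, 1) = 1
  r = 2
  (f (r)) = f(2,) = 3
  (h (p (s) (k)) (f (r))) = h(1, 3) = 3


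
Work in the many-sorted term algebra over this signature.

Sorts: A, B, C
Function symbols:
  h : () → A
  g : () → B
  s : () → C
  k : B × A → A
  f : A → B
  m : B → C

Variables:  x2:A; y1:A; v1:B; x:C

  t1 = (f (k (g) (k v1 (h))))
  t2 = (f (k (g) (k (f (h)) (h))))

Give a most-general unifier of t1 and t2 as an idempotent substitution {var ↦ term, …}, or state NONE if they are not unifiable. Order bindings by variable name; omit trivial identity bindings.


{v1 ↦ (f (h))}


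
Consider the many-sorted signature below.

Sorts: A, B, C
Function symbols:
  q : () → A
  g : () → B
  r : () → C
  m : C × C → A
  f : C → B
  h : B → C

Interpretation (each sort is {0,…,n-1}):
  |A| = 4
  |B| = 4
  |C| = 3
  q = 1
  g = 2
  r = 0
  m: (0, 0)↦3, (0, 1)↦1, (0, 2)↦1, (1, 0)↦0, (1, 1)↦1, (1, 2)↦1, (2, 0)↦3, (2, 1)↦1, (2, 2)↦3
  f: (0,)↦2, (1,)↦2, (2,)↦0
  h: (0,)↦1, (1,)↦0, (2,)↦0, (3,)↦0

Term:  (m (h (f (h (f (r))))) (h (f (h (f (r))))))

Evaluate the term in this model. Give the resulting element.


value = 3

  r = 0
  (f (r)) = f(0,) = 2
  (h (f (r))) = h(2,) = 0
  (f (h (f (r)))) = f(0,) = 2
  (h (f (h (f (r))))) = h(2,) = 0
  r = 0
  (f (r)) = f(0,) = 2
  (h (f (r))) = h(2,) = 0
  (f (h (f (r)))) = f(0,) = 2
  (h (f (h (f (r))))) = h(2,) = 0
  (m (h (f (h (f (r))))) (h (f (h (f (r)))))) = m(0, 0) = 3


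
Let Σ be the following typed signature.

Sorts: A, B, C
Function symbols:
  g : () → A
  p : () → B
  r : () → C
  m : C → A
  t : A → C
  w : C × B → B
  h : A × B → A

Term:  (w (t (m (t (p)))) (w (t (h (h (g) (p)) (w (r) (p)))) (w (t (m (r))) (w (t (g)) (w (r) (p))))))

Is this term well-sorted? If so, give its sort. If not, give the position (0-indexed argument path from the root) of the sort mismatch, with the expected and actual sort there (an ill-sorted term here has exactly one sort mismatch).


        (p) : B
      (t (p)) : ✗ arg 0 at [0, 0, 0, 0] has sort B, expected A
          (g) : A
          (p) : B
        (h (g) (p)) : A
          (r) : C
          (p) : B
        (w (r) (p)) : B
      (h (h (g) (p)) (w (r) (p))) : A
    (t (h (h (g) (p)) (w (r) (p)))) : C
          (r) : C
        (m (r)) : A
      (t (m (r))) : C
          (g) : A
        (t (g)) : C
          (r) : C
          (p) : B
        (w (r) (p)) : B
      (w (t (g)) (w (r) (p))) : B
    (w (t (m (r))) (w (t (g)) (w (r) (p)))) : B
  (w (t (h (h (g) (p)) (w (r) (p)))) (w (t (m (r))) (w (t (g)) (w (r) (p))))) : B

ill-sorted at position [0, 0, 0, 0]: expected A, got B


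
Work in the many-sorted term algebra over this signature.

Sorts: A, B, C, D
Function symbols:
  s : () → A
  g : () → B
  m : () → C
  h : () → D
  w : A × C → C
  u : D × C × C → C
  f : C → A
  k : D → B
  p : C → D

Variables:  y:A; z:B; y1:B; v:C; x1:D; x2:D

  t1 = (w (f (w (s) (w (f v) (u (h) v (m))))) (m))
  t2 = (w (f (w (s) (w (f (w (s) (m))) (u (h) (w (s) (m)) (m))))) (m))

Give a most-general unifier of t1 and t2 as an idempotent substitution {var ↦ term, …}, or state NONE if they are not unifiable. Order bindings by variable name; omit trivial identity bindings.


{v ↦ (w (s) (m))}


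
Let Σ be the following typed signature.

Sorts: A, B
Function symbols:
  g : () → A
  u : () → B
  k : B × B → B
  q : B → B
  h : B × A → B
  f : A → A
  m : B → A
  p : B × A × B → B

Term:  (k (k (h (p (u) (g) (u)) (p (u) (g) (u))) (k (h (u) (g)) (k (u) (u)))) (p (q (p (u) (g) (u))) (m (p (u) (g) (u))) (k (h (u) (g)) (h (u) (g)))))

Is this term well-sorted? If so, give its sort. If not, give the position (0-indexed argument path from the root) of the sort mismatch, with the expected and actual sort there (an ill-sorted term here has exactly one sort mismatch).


ill-sorted at position [0, 0, 1]: expected A, got B

        (u) : B
        (g) : A
        (u) : B
      (p (u) (g) (u)) : B
        (u) : B
        (g) : A
        (u) : B
      (p (u) (g) (u)) : B
    (h (p (u) (g) (u)) (p (u) (g) (u))) : ✗ arg 1 at [0, 0, 1] has sort B, expected A
        (u) : B
        (g) : A
      (h (u) (g)) : B
        (u) : B
        (u) : B
      (k (u) (u)) : B
    (k (h (u) (g)) (k (u) (u))) : B
        (u) : B
        (g) : A
        (u) : B
      (p (u) (g) (u)) : B
    (q (p (u) (g) (u))) : B
        (u) : B
        (g) : A
        (u) : B
      (p (u) (g) (u)) : B
    (m (p (u) (g) (u))) : A
        (u) : B
        (g) : A
      (h (u) (g)) : B
        (u) : B
        (g) : A
      (h (u) (g)) : B
    (k (h (u) (g)) (h (u) (g))) : B
  (p (q (p (u) (g) (u))) (m (p (u) (g) (u))) (k (h (u) (g)) (h (u) (g)))) : B


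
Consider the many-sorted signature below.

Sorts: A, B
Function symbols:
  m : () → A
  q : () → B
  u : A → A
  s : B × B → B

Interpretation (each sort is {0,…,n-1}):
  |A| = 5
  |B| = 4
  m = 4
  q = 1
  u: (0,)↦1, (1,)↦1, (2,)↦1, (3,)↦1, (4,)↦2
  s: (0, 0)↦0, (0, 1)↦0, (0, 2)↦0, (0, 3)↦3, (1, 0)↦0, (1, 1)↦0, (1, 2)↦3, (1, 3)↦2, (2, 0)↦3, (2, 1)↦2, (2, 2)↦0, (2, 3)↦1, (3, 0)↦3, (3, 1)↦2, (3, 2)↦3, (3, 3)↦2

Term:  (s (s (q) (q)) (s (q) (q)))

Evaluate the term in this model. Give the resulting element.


  q = 1
  q = 1
  (s (q) (q)) = s(1, 1) = 0
  q = 1
  q = 1
  (s (q) (q)) = s(1, 1) = 0
  (s (s (q) (q)) (s (q) (q))) = s(0, 0) = 0

value = 0


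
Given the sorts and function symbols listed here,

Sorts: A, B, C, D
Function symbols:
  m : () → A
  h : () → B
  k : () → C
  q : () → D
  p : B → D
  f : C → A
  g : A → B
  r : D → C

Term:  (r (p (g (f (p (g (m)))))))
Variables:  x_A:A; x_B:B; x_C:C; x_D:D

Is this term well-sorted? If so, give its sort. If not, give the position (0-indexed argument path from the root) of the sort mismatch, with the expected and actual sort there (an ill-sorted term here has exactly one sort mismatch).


            (m) : A
          (g (m)) : B
        (p (g (m))) : D
      (f (p (g (m)))) : ✗ arg 0 at [0, 0, 0, 0] has sort D, expected C

ill-sorted at position [0, 0, 0, 0]: expected C, got D


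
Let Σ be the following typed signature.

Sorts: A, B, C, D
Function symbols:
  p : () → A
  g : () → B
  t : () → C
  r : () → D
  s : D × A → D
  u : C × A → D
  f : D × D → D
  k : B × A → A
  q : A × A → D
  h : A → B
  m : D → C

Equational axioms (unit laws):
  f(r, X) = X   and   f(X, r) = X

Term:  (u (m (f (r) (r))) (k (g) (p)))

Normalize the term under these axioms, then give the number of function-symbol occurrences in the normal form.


size = 6

1. (u (m (f (r) (r))) (k (g) (p)))  →  (u (m (r)) (k (g) (p)))
normal form: (u (m (r)) (k (g) (p)))


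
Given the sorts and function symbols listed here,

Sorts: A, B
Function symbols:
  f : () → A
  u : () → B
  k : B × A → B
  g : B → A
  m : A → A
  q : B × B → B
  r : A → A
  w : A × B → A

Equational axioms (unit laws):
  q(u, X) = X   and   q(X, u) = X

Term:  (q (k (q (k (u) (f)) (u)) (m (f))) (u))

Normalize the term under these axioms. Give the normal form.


1. (q (k (q (k (u) (f)) (u)) (m (f))) (u))  →  (k (q (k (u) (f)) (u)) (m (f)))
2. (k (q (k (u) (f)) (u)) (m (f)))  →  (k (k (u) (f)) (m (f)))

normal form = (k (k (u) (f)) (m (f)))


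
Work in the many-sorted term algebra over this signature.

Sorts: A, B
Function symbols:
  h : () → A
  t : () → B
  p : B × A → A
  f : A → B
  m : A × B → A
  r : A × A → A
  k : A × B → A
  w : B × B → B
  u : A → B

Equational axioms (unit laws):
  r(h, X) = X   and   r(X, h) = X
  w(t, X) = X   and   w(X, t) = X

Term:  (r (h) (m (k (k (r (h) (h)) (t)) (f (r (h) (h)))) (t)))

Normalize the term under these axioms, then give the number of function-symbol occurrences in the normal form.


1. (r (h) (m (k (k (r (h) (h)) (t)) (f (r (h) (h)))) (t)))  →  (m (k (k (r (h) (h)) (t)) (f (r (h) (h)))) (t))
2. (m (k (k (r (h) (h)) (t)) (f (r (h) (h)))) (t))  →  (m (k (k (h) (t)) (f (r (h) (h)))) (t))
3. (m (k (k (h) (t)) (f (r (h) (h)))) (t))  →  (m (k (k (h) (t)) (f (h))) (t))
normal form: (m (k (k (h) (t)) (f (h))) (t))

size = 8


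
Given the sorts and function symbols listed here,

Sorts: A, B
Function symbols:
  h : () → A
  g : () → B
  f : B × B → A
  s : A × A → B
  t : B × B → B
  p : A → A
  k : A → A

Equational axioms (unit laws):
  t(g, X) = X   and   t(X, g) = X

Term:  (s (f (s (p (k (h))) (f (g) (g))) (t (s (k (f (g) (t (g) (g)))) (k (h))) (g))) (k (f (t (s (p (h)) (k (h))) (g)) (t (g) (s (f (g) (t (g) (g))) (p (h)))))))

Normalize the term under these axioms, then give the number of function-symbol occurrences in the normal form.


size = 29

1. (s (f (s (p (k (h))) (f (g) (g))) (t (s (k (f (g) (t (g) (g)))) (k (h))) (g))) (k (f (t (s (p (h)) (k (h))) (g)) (t (g) (s (f (g) (t (g) (g))) (p (h)))))))  →  (s (f (s (p (k (h))) (f (g) (g))) (s (k (f (g) (t (g) (g)))) (k (h)))) (k (f (t (s (p (h)) (k (h))) (g)) (t (g) (s (f (g) (t (g) (g))) (p (h)))))))
2. (s (f (s (p (k (h))) (f (g) (g))) (s (k (f (g) (t (g) (g)))) (k (h)))) (k (f (t (s (p (h)) (k (h))) (g)) (t (g) (s (f (g) (t (g) (g))) (p (h)))))))  →  (s (f (s (p (k (h))) (f (g) (g))) (s (k (f (g) (g))) (k (h)))) (k (f (t (s (p (h)) (k (h))) (g)) (t (g) (s (f (g) (t (g) (g))) (p (h)))))))
3. (s (f (s (p (k (h))) (f (g) (g))) (s (k (f (g) (g))) (k (h)))) (k (f (t (s (p (h)) (k (h))) (g)) (t (g) (s (f (g) (t (g) (g))) (p (h)))))))  →  (s (f (s (p (k (h))) (f (g) (g))) (s (k (f (g) (g))) (k (h)))) (k (f (s (p (h)) (k (h))) (t (g) (s (f (g) (t (g) (g))) (p (h)))))))
4. (s (f (s (p (k (h))) (f (g) (g))) (s (k (f (g) (g))) (k (h)))) (k (f (s (p (h)) (k (h))) (t (g) (s (f (g) (t (g) (g))) (p (h)))))))  →  (s (f (s (p (k (h))) (f (g) (g))) (s (k (f (g) (g))) (k (h)))) (k (f (s (p (h)) (k (h))) (s (f (g) (t (g) (g))) (p (h))))))
5. (s (f (s (p (k (h))) (f (g) (g))) (s (k (f (g) (g))) (k (h)))) (k (f (s (p (h)) (k (h))) (s (f (g) (t (g) (g))) (p (h))))))  →  (s (f (s (p (k (h))) (f (g) (g))) (s (k (f (g) (g))) (k (h)))) (k (f (s (p (h)) (k (h))) (s (f (g) (g)) (p (h))))))
normal form: (s (f (s (p (k (h))) (f (g) (g))) (s (k (f (g) (g))) (k (h)))) (k (f (s (p (h)) (k (h))) (s (f (g) (g)) (p (h))))))


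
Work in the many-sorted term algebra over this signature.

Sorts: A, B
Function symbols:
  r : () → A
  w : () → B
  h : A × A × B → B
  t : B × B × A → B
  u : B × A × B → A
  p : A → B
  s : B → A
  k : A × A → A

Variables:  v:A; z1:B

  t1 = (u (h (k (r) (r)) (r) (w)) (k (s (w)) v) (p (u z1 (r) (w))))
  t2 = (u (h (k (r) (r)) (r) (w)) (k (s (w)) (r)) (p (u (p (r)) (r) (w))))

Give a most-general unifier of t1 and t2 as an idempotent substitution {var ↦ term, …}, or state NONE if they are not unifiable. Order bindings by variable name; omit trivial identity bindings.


{v ↦ (r), z1 ↦ (p (r))}


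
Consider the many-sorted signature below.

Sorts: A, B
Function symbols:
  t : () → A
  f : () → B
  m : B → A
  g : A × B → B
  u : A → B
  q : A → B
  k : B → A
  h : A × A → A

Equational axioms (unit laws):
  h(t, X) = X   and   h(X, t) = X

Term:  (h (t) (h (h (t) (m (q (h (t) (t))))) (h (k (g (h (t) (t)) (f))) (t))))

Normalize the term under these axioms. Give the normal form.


1. (h (t) (h (h (t) (m (q (h (t) (t))))) (h (k (g (h (t) (t)) (f))) (t))))  →  (h (h (t) (m (q (h (t) (t))))) (h (k (g (h (t) (t)) (f))) (t)))
2. (h (h (t) (m (q (h (t) (t))))) (h (k (g (h (t) (t)) (f))) (t)))  →  (h (m (q (h (t) (t)))) (h (k (g (h (t) (t)) (f))) (t)))
3. (h (m (q (h (t) (t)))) (h (k (g (h (t) (t)) (f))) (t)))  →  (h (m (q (t))) (h (k (g (h (t) (t)) (f))) (t)))
4. (h (m (q (t))) (h (k (g (h (t) (t)) (f))) (t)))  →  (h (m (q (t))) (k (g (h (t) (t)) (f))))
5. (h (m (q (t))) (k (g (h (t) (t)) (f))))  →  (h (m (q (t))) (k (g (t) (f))))

normal form = (h (m (q (t))) (k (g (t) (f))))


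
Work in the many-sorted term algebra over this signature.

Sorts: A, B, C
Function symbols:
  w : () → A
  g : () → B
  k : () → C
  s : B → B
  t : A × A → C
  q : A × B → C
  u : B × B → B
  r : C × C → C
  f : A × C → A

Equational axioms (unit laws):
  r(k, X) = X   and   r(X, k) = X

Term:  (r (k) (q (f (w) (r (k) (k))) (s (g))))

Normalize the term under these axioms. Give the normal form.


normal form = (q (f (w) (k)) (s (g)))

1. (r (k) (q (f (w) (r (k) (k))) (s (g))))  →  (q (f (w) (r (k) (k))) (s (g)))
2. (q (f (w) (r (k) (k))) (s (g)))  →  (q (f (w) (k)) (s (g)))


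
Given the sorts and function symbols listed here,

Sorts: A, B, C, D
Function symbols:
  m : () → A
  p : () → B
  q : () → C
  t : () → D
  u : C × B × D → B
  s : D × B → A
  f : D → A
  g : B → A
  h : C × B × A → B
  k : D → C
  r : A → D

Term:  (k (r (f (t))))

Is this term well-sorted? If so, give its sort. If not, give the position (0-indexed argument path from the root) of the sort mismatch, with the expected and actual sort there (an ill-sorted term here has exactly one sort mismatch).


well-sorted; sort = C

      (t) : D
    (f (t)) : A
  (r (f (t))) : D
(k (r (f (t)))) : C


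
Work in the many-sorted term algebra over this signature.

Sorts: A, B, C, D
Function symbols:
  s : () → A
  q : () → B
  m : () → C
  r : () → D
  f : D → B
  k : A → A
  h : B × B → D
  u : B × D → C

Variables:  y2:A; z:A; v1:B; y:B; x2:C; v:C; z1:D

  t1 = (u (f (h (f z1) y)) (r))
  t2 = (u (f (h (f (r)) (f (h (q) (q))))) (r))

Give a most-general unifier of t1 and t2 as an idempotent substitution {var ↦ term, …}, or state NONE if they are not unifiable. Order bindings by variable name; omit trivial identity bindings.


{y ↦ (f (h (q) (q))), z1 ↦ (r)}


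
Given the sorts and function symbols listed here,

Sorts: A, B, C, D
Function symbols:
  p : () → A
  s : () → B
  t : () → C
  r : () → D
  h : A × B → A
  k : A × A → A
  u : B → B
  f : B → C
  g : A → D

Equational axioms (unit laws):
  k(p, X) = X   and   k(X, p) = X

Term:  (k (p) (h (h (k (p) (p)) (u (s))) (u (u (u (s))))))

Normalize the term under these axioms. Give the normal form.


1. (k (p) (h (h (k (p) (p)) (u (s))) (u (u (u (s))))))  →  (h (h (k (p) (p)) (u (s))) (u (u (u (s)))))
2. (h (h (k (p) (p)) (u (s))) (u (u (u (s)))))  →  (h (h (p) (u (s))) (u (u (u (s)))))

normal form = (h (h (p) (u (s))) (u (u (u (s)))))


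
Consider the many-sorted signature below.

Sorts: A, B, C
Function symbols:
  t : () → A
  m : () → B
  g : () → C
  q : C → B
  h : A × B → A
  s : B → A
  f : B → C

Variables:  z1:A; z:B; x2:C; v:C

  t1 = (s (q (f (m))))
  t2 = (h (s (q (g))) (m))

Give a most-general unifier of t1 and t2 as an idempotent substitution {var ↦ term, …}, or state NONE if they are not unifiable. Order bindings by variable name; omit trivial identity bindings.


NONE (not unifiable)

head clash or occurs-check failure — not unifiable


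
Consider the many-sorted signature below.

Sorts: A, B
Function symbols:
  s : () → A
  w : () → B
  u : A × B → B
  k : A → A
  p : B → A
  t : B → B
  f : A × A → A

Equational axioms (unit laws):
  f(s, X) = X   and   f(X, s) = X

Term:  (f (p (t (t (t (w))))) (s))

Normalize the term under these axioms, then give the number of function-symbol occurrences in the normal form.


size = 5

1. (f (p (t (t (t (w))))) (s))  →  (p (t (t (t (w)))))
normal form: (p (t (t (t (w)))))


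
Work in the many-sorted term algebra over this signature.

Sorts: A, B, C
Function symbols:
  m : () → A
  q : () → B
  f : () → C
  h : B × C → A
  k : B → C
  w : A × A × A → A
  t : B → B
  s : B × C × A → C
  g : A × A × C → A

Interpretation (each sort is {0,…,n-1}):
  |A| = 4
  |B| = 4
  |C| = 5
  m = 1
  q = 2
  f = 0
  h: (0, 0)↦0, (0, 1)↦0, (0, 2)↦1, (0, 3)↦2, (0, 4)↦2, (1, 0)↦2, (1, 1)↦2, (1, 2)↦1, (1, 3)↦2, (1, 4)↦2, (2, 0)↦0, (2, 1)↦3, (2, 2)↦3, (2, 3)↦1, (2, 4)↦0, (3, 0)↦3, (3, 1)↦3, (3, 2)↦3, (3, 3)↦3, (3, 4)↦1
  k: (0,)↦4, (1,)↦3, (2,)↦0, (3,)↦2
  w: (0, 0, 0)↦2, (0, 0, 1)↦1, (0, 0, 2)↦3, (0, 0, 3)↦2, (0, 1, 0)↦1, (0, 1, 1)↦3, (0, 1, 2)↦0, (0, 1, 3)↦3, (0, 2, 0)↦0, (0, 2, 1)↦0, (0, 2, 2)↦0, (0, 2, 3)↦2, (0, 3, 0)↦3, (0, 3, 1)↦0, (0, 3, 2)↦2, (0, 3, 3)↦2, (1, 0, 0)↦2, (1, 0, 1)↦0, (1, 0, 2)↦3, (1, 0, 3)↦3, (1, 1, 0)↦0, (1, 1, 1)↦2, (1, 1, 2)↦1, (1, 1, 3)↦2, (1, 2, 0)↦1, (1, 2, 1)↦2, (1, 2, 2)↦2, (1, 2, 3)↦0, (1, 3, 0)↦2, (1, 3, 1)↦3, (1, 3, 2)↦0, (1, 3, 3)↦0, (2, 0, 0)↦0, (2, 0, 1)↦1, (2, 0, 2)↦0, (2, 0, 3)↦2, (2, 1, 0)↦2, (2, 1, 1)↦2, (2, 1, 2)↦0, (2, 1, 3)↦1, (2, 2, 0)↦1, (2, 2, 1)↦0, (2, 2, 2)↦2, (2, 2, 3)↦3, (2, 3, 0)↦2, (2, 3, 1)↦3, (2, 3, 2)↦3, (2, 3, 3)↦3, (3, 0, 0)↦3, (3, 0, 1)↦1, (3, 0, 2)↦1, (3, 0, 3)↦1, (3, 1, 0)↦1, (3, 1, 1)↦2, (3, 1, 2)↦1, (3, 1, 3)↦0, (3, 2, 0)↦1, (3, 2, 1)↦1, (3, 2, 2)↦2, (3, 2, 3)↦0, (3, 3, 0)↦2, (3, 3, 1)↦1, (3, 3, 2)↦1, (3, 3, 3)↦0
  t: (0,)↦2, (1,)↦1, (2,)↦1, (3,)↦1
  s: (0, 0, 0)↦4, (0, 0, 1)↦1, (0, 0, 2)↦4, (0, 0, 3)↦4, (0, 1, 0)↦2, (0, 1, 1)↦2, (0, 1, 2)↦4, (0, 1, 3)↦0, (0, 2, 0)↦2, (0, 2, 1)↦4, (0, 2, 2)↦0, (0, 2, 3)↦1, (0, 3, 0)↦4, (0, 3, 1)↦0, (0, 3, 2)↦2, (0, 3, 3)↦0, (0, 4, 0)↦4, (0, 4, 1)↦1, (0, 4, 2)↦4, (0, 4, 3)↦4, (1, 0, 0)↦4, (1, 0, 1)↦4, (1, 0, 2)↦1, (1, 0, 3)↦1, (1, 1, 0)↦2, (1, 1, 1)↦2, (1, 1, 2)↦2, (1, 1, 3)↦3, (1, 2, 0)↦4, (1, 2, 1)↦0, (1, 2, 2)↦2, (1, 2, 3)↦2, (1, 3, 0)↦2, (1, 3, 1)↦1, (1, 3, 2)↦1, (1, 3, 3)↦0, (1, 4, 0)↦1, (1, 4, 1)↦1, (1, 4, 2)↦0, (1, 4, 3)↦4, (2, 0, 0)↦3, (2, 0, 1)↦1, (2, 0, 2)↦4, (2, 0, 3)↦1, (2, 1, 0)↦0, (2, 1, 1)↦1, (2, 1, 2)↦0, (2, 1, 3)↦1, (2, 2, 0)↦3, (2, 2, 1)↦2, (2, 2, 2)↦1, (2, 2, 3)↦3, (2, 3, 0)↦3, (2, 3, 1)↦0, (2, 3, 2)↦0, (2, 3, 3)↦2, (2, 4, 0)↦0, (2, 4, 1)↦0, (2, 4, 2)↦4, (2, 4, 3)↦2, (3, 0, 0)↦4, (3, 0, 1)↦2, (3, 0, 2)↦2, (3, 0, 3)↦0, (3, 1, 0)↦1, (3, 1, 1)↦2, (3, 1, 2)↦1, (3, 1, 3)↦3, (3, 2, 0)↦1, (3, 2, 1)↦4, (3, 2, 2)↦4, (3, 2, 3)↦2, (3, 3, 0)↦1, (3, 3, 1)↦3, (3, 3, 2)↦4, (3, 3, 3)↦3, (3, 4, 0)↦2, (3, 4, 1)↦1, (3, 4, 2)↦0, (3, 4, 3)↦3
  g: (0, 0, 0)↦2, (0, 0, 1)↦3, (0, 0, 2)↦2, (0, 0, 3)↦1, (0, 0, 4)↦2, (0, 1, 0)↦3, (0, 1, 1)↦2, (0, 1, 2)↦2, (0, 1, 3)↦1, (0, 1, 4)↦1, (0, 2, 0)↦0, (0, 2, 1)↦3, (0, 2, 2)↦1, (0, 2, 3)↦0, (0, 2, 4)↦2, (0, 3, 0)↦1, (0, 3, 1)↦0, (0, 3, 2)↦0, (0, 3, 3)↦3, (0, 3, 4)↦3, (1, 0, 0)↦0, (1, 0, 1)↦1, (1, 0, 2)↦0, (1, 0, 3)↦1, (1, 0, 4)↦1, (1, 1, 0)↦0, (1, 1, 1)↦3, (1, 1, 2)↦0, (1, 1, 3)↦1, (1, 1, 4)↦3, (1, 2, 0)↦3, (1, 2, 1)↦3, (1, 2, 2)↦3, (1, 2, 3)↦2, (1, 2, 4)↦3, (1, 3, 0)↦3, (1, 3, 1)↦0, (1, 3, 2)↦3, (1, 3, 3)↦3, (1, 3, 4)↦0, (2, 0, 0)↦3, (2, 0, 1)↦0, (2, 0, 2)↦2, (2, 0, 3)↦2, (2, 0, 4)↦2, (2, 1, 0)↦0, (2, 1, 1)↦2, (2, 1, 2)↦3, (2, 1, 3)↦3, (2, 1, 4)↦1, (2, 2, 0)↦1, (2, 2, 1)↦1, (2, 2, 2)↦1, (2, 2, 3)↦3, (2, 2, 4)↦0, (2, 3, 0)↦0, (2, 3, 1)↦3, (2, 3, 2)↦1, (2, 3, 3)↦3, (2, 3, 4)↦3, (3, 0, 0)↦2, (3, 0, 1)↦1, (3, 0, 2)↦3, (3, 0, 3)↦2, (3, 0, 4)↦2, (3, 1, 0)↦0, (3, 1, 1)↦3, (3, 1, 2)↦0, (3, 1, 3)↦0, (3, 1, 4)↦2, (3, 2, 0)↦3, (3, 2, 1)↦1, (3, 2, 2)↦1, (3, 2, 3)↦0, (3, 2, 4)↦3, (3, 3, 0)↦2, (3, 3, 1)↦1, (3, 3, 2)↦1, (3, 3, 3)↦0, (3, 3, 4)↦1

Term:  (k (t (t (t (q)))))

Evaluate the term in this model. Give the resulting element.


  q = 2
  (t (q)) = t(2,) = 1
  (t (t (q))) = t(1,) = 1
  (t (t (t (q)))) = t(1,) = 1
  (k (t (t (t (q))))) = k(1,) = 3

value = 3


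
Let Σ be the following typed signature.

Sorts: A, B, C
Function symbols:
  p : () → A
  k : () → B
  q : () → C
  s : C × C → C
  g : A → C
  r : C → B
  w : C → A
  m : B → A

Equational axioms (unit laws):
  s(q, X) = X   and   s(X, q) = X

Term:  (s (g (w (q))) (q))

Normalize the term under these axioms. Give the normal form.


normal form = (g (w (q)))

1. (s (g (w (q))) (q))  →  (g (w (q)))


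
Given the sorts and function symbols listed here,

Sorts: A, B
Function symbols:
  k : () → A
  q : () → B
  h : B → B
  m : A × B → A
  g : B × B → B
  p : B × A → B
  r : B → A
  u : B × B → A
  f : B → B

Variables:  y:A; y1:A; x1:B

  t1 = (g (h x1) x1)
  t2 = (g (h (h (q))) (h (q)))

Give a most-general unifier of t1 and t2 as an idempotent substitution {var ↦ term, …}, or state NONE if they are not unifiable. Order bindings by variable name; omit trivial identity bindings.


{x1 ↦ (h (q))}


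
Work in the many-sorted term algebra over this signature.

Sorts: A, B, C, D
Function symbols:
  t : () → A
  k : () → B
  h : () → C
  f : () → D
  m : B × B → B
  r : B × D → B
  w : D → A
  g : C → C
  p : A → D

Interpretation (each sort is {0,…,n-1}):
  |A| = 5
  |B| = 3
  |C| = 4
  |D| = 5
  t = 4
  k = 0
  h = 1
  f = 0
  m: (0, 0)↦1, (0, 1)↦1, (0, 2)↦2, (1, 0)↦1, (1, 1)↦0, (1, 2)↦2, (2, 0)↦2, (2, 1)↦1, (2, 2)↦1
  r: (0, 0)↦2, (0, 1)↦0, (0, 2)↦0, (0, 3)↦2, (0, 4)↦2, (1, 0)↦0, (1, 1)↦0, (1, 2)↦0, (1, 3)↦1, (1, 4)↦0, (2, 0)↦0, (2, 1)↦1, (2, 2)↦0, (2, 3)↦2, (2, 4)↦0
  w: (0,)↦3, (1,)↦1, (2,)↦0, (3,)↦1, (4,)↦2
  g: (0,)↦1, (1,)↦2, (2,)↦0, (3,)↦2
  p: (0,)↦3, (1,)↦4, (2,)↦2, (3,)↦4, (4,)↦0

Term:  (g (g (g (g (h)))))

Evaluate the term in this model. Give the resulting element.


value = 2

  h = 1
  (g (h)) = g(1,) = 2
  (g (g (h))) = g(2,) = 0
  (g (g (g (h)))) = g(0,) = 1
  (g (g (g (g (h))))) = g(1,) = 2


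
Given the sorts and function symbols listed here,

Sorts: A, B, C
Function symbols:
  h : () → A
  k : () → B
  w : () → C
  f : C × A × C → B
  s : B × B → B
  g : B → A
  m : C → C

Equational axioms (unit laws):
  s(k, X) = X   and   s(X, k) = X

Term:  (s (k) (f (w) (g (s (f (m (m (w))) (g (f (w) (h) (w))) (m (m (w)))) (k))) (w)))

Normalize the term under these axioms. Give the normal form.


1. (s (k) (f (w) (g (s (f (m (m (w))) (g (f (w) (h) (w))) (m (m (w)))) (k))) (w)))  →  (f (w) (g (s (f (m (m (w))) (g (f (w) (h) (w))) (m (m (w)))) (k))) (w))
2. (f (w) (g (s (f (m (m (w))) (g (f (w) (h) (w))) (m (m (w)))) (k))) (w))  →  (f (w) (g (f (m (m (w))) (g (f (w) (h) (w))) (m (m (w))))) (w))

normal form = (f (w) (g (f (m (m (w))) (g (f (w) (h) (w))) (m (m (w))))) (w))


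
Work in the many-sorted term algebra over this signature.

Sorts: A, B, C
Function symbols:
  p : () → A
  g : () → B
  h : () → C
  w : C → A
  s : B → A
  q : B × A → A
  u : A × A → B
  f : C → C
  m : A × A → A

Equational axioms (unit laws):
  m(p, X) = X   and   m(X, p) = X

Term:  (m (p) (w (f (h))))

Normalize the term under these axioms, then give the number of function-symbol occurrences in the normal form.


1. (m (p) (w (f (h))))  →  (w (f (h)))
normal form: (w (f (h)))

size = 3


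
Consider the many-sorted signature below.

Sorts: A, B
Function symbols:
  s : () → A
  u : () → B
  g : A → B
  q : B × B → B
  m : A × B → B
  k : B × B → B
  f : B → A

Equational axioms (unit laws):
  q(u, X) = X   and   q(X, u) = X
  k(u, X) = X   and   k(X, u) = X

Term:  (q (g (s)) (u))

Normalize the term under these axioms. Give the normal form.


1. (q (g (s)) (u))  →  (g (s))

normal form = (g (s))


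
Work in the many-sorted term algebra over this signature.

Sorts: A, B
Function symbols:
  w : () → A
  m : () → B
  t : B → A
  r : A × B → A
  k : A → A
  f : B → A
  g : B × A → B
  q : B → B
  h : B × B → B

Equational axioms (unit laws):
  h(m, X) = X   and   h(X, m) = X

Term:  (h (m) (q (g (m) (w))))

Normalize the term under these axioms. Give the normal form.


normal form = (q (g (m) (w)))

1. (h (m) (q (g (m) (w))))  →  (q (g (m) (w)))


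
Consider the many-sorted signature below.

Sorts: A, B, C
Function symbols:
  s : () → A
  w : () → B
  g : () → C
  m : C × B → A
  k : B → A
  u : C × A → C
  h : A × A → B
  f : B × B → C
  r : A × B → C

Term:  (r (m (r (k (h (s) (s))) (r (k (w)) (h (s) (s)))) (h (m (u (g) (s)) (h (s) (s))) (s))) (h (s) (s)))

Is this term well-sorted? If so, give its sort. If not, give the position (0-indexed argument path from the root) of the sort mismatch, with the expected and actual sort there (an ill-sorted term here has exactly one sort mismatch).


ill-sorted at position [0, 0, 1]: expected B, got C

          (s) : A
          (s) : A
        (h (s) (s)) : B
      (k (h (s) (s))) : A
          (w) : B
        (k (w)) : A
          (s) : A
          (s) : A
        (h (s) (s)) : B
      (r (k (w)) (h (s) (s))) : C
    (r (k (h (s) (s))) (r (k (w)) (h (s) (s)))) : ✗ arg 1 at [0, 0, 1] has sort C, expected B
          (g) : C
          (s) : A
        (u (g) (s)) : C
          (s) : A
          (s) : A
        (h (s) (s)) : B
      (m (u (g) (s)) (h (s) (s))) : A
      (s) : A
    (h (m (u (g) (s)) (h (s) (s))) (s)) : B
    (s) : A
    (s) : A
  (h (s) (s)) : B


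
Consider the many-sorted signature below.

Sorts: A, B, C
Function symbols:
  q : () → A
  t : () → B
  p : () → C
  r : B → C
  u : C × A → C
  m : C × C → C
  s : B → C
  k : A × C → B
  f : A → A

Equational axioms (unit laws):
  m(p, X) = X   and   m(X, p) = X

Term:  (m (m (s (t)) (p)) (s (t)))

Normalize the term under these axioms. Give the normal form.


normal form = (m (s (t)) (s (t)))

1. (m (m (s (t)) (p)) (s (t)))  →  (m (s (t)) (s (t)))


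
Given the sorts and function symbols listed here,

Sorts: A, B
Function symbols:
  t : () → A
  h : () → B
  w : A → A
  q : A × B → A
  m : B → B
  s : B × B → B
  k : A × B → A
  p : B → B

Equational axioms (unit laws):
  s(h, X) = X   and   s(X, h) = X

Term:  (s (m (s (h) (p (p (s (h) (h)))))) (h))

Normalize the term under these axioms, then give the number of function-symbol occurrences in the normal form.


size = 4

1. (s (m (s (h) (p (p (s (h) (h)))))) (h))  →  (m (s (h) (p (p (s (h) (h))))))
2. (m (s (h) (p (p (s (h) (h))))))  →  (m (p (p (s (h) (h)))))
3. (m (p (p (s (h) (h)))))  →  (m (p (p (h))))
normal form: (m (p (p (h))))


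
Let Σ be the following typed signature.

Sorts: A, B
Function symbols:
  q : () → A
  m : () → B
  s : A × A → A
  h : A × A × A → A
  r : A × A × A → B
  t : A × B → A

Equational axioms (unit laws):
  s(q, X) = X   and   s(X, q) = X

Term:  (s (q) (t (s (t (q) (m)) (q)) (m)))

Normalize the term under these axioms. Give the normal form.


1. (s (q) (t (s (t (q) (m)) (q)) (m)))  →  (t (s (t (q) (m)) (q)) (m))
2. (t (s (t (q) (m)) (q)) (m))  →  (t (t (q) (m)) (m))

normal form = (t (t (q) (m)) (m))


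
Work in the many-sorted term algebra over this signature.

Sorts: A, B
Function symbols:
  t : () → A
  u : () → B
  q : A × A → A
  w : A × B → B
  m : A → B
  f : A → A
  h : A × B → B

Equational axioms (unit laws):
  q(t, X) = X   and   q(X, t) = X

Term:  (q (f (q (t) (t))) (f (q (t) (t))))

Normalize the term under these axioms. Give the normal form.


1. (q (f (q (t) (t))) (f (q (t) (t))))  →  (q (f (t)) (f (q (t) (t))))
2. (q (f (t)) (f (q (t) (t))))  →  (q (f (t)) (f (t)))

normal form = (q (f (t)) (f (t)))


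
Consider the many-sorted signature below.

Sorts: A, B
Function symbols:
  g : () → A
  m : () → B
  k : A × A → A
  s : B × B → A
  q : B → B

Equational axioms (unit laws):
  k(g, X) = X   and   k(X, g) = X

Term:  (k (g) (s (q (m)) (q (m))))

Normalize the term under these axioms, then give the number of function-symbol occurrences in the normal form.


1. (k (g) (s (q (m)) (q (m))))  →  (s (q (m)) (q (m)))
normal form: (s (q (m)) (q (m)))

size = 5


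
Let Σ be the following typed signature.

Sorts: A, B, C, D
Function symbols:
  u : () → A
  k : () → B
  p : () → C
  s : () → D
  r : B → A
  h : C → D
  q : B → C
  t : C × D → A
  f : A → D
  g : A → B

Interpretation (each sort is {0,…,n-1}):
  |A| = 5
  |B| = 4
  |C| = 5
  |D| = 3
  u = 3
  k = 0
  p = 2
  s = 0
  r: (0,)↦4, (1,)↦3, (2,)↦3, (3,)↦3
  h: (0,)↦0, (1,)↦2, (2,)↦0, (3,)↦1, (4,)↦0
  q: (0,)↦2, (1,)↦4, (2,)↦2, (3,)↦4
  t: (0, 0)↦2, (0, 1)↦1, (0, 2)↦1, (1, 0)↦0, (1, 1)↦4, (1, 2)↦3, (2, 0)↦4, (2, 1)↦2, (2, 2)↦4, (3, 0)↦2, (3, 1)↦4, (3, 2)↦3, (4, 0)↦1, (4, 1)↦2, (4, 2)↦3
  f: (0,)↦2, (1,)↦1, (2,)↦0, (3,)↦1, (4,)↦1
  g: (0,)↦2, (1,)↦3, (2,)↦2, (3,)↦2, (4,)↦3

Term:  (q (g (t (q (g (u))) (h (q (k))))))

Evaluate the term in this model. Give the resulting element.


value = 4

  u = 3
  (g (u)) = g(3,) = 2
  (q (g (u))) = q(2,) = 2
  k = 0
  (q (k)) = q(0,) = 2
  (h (q (k))) = h(2,) = 0
  (t (q (g (u))) (h (q (k)))) = t(2, 0) = 4
  (g (t (q (g (u))) (h (q (k))))) = g(4,) = 3
  (q (g (t (q (g (u))) (h (q (k)))))) = q(3,) = 4


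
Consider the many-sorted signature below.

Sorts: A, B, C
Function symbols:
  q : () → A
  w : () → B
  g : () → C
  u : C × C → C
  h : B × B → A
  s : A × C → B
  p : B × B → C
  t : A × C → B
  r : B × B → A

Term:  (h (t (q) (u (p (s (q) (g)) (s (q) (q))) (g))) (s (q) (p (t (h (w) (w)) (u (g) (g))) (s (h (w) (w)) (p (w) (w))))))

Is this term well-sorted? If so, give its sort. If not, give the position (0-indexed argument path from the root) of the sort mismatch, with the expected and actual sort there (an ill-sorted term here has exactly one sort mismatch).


    (q) : A
          (q) : A
          (g) : C
        (s (q) (g)) : B
          (q) : A
          (q) : A
        (s (q) (q)) : ✗ arg 1 at [0, 1, 0, 1, 1] has sort A, expected C
      (g) : C
    (q) : A
          (w) : B
          (w) : B
        (h (w) (w)) : A
          (g) : C
          (g) : C
        (u (g) (g)) : C
      (t (h (w) (w)) (u (g) (g))) : B
          (w) : B
          (w) : B
        (h (w) (w)) : A
          (w) : B
          (w) : B
        (p (w) (w)) : C
      (s (h (w) (w)) (p (w) (w))) : B
    (p (t (h (w) (w)) (u (g) (g))) (s (h (w) (w)) (p (w) (w)))) : C
  (s (q) (p (t (h (w) (w)) (u (g) (g))) (s (h (w) (w)) (p (w) (w))))) : B

ill-sorted at position [0, 1, 0, 1, 1]: expected C, got A


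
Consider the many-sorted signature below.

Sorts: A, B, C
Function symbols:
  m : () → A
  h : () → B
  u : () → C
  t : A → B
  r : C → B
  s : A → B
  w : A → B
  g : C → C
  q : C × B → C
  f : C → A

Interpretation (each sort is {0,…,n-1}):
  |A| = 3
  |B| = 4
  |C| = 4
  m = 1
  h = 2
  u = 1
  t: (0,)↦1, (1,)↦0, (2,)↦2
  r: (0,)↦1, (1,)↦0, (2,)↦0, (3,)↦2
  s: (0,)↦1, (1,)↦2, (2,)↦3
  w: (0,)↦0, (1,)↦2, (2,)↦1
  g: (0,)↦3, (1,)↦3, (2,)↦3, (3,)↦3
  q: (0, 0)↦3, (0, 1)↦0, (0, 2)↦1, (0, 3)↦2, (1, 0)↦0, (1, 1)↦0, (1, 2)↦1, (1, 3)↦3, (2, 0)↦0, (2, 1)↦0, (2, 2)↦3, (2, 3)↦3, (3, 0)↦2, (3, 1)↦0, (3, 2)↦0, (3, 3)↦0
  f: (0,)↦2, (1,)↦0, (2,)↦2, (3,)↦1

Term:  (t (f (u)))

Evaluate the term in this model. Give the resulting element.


value = 1

  u = 1
  (f (u)) = f(1,) = 0
  (t (f (u))) = t(0,) = 1


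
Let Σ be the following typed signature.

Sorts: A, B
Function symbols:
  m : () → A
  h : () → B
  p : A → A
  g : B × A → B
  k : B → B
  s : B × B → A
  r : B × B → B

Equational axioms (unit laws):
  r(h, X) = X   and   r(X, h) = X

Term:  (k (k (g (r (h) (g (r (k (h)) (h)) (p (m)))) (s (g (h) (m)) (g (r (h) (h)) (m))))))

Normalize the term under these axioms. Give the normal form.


normal form = (k (k (g (g (k (h)) (p (m))) (s (g (h) (m)) (g (h) (m))))))

1. (k (k (g (r (h) (g (r (k (h)) (h)) (p (m)))) (s (g (h) (m)) (g (r (h) (h)) (m))))))  →  (k (k (g (g (r (k (h)) (h)) (p (m))) (s (g (h) (m)) (g (r (h) (h)) (m))))))
2. (k (k (g (g (r (k (h)) (h)) (p (m))) (s (g (h) (m)) (g (r (h) (h)) (m))))))  →  (k (k (g (g (k (h)) (p (m))) (s (g (h) (m)) (g (r (h) (h)) (m))))))
3. (k (k (g (g (k (h)) (p (m))) (s (g (h) (m)) (g (r (h) (h)) (m))))))  →  (k (k (g (g (k (h)) (p (m))) (s (g (h) (m)) (g (h) (m))))))


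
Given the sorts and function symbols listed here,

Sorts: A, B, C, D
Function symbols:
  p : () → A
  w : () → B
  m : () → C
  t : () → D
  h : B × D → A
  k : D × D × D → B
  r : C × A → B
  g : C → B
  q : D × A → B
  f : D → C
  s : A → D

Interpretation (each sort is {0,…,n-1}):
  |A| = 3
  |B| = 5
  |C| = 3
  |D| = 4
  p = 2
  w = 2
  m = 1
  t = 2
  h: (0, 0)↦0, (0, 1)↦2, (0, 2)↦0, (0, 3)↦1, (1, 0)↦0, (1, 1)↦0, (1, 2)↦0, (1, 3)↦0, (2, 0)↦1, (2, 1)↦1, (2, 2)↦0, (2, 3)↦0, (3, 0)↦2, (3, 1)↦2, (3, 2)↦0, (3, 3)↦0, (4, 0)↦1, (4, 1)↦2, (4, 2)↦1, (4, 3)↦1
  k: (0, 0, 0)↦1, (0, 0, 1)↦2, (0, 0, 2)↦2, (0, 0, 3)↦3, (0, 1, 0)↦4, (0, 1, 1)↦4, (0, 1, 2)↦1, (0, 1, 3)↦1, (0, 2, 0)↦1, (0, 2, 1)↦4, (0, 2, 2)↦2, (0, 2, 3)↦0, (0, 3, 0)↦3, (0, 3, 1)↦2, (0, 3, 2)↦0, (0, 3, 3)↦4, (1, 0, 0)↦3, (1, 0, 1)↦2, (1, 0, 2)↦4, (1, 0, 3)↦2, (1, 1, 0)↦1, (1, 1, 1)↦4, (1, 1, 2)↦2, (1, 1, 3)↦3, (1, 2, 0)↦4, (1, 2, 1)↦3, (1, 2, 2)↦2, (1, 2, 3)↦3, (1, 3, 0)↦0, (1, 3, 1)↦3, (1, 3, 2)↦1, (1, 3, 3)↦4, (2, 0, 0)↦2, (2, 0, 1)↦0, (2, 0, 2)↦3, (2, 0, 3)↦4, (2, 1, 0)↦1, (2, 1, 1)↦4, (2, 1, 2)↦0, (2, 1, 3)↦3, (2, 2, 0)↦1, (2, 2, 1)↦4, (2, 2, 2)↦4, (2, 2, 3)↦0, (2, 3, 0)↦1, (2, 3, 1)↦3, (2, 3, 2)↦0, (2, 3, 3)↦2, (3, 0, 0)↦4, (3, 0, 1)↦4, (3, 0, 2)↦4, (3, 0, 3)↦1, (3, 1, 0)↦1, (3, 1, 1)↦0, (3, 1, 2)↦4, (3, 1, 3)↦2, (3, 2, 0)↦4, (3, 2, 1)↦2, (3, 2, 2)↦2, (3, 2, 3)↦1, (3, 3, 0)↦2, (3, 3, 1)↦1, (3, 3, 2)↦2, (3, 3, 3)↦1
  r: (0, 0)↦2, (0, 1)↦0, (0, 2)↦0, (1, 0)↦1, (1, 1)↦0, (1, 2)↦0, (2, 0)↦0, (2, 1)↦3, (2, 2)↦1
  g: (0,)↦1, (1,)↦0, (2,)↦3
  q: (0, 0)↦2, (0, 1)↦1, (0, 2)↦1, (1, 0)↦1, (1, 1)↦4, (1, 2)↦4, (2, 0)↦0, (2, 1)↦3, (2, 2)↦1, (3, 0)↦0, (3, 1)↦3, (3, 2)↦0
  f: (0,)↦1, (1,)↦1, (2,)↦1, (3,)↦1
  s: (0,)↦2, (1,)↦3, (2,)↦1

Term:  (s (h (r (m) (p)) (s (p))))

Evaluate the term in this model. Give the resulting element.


  m = 1
  p = 2
  (r (m) (p)) = r(1, 2) = 0
  p = 2
  (s (p)) = s(2,) = 1
  (h (r (m) (p)) (s (p))) = h(0, 1) = 2
  (s (h (r (m) (p)) (s (p)))) = s(2,) = 1

value = 1
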